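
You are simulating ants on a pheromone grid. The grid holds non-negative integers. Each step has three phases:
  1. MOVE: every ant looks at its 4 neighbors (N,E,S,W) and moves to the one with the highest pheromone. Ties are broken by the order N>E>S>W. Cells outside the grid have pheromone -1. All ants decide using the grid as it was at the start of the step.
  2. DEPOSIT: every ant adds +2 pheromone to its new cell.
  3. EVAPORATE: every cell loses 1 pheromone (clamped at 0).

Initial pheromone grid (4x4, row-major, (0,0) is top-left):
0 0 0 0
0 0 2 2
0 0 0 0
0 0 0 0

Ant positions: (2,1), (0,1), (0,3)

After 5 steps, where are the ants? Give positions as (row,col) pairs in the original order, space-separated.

Step 1: ant0:(2,1)->N->(1,1) | ant1:(0,1)->E->(0,2) | ant2:(0,3)->S->(1,3)
  grid max=3 at (1,3)
Step 2: ant0:(1,1)->E->(1,2) | ant1:(0,2)->S->(1,2) | ant2:(1,3)->W->(1,2)
  grid max=6 at (1,2)
Step 3: ant0:(1,2)->E->(1,3) | ant1:(1,2)->E->(1,3) | ant2:(1,2)->E->(1,3)
  grid max=7 at (1,3)
Step 4: ant0:(1,3)->W->(1,2) | ant1:(1,3)->W->(1,2) | ant2:(1,3)->W->(1,2)
  grid max=10 at (1,2)
Step 5: ant0:(1,2)->E->(1,3) | ant1:(1,2)->E->(1,3) | ant2:(1,2)->E->(1,3)
  grid max=11 at (1,3)

(1,3) (1,3) (1,3)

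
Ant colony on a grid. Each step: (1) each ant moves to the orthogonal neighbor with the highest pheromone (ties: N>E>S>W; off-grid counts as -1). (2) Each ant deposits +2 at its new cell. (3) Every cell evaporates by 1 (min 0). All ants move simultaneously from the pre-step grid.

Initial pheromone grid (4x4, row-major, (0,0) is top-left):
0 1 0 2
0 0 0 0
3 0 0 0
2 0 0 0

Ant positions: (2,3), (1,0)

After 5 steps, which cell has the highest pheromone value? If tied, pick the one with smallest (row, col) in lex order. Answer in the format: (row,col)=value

Answer: (2,0)=4

Derivation:
Step 1: ant0:(2,3)->N->(1,3) | ant1:(1,0)->S->(2,0)
  grid max=4 at (2,0)
Step 2: ant0:(1,3)->N->(0,3) | ant1:(2,0)->S->(3,0)
  grid max=3 at (2,0)
Step 3: ant0:(0,3)->S->(1,3) | ant1:(3,0)->N->(2,0)
  grid max=4 at (2,0)
Step 4: ant0:(1,3)->N->(0,3) | ant1:(2,0)->S->(3,0)
  grid max=3 at (2,0)
Step 5: ant0:(0,3)->S->(1,3) | ant1:(3,0)->N->(2,0)
  grid max=4 at (2,0)
Final grid:
  0 0 0 1
  0 0 0 1
  4 0 0 0
  1 0 0 0
Max pheromone 4 at (2,0)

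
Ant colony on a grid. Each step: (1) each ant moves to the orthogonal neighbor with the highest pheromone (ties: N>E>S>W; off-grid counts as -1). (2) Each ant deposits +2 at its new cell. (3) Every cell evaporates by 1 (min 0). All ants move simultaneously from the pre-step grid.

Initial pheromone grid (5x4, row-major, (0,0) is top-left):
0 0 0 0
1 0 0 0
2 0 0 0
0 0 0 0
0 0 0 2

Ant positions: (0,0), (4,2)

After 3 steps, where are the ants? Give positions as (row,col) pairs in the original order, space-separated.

Step 1: ant0:(0,0)->S->(1,0) | ant1:(4,2)->E->(4,3)
  grid max=3 at (4,3)
Step 2: ant0:(1,0)->S->(2,0) | ant1:(4,3)->N->(3,3)
  grid max=2 at (2,0)
Step 3: ant0:(2,0)->N->(1,0) | ant1:(3,3)->S->(4,3)
  grid max=3 at (4,3)

(1,0) (4,3)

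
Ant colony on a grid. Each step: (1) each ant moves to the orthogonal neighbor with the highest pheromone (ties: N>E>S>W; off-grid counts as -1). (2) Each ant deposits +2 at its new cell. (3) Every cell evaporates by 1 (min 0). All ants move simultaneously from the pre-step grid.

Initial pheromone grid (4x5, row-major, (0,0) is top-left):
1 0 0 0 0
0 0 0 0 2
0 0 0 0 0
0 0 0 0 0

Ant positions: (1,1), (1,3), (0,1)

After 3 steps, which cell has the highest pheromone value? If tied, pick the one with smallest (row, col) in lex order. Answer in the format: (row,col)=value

Step 1: ant0:(1,1)->N->(0,1) | ant1:(1,3)->E->(1,4) | ant2:(0,1)->W->(0,0)
  grid max=3 at (1,4)
Step 2: ant0:(0,1)->W->(0,0) | ant1:(1,4)->N->(0,4) | ant2:(0,0)->E->(0,1)
  grid max=3 at (0,0)
Step 3: ant0:(0,0)->E->(0,1) | ant1:(0,4)->S->(1,4) | ant2:(0,1)->W->(0,0)
  grid max=4 at (0,0)
Final grid:
  4 3 0 0 0
  0 0 0 0 3
  0 0 0 0 0
  0 0 0 0 0
Max pheromone 4 at (0,0)

Answer: (0,0)=4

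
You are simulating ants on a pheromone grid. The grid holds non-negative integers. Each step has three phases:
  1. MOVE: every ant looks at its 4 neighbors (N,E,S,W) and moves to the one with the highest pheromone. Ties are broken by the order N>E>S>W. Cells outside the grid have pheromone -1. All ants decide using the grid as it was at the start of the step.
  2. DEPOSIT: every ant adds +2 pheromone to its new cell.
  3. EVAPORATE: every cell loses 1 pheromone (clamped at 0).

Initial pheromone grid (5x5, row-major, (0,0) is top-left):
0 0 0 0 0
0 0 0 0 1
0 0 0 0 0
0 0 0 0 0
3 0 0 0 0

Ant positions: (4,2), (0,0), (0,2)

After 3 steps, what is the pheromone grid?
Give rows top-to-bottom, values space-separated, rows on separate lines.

After step 1: ants at (3,2),(0,1),(0,3)
  0 1 0 1 0
  0 0 0 0 0
  0 0 0 0 0
  0 0 1 0 0
  2 0 0 0 0
After step 2: ants at (2,2),(0,2),(0,4)
  0 0 1 0 1
  0 0 0 0 0
  0 0 1 0 0
  0 0 0 0 0
  1 0 0 0 0
After step 3: ants at (1,2),(0,3),(1,4)
  0 0 0 1 0
  0 0 1 0 1
  0 0 0 0 0
  0 0 0 0 0
  0 0 0 0 0

0 0 0 1 0
0 0 1 0 1
0 0 0 0 0
0 0 0 0 0
0 0 0 0 0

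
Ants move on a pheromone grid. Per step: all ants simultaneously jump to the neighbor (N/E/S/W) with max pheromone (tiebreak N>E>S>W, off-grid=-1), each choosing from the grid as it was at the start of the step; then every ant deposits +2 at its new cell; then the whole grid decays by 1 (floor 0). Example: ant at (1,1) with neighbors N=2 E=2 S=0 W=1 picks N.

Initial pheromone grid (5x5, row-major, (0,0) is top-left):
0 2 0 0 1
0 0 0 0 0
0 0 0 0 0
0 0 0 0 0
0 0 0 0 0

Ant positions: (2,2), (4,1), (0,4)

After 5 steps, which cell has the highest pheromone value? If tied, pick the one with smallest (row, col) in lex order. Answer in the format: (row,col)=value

Step 1: ant0:(2,2)->N->(1,2) | ant1:(4,1)->N->(3,1) | ant2:(0,4)->S->(1,4)
  grid max=1 at (0,1)
Step 2: ant0:(1,2)->N->(0,2) | ant1:(3,1)->N->(2,1) | ant2:(1,4)->N->(0,4)
  grid max=1 at (0,2)
Step 3: ant0:(0,2)->E->(0,3) | ant1:(2,1)->N->(1,1) | ant2:(0,4)->S->(1,4)
  grid max=1 at (0,3)
Step 4: ant0:(0,3)->E->(0,4) | ant1:(1,1)->N->(0,1) | ant2:(1,4)->N->(0,4)
  grid max=3 at (0,4)
Step 5: ant0:(0,4)->S->(1,4) | ant1:(0,1)->E->(0,2) | ant2:(0,4)->S->(1,4)
  grid max=3 at (1,4)
Final grid:
  0 0 1 0 2
  0 0 0 0 3
  0 0 0 0 0
  0 0 0 0 0
  0 0 0 0 0
Max pheromone 3 at (1,4)

Answer: (1,4)=3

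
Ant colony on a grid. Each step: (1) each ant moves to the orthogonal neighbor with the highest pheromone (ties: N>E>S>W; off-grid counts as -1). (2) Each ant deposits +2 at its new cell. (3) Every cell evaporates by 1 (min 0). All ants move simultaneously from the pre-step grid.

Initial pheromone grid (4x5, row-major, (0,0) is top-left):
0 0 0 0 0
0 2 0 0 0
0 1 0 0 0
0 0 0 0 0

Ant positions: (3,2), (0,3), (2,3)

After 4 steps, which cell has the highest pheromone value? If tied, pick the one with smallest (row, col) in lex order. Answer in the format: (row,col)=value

Answer: (1,4)=3

Derivation:
Step 1: ant0:(3,2)->N->(2,2) | ant1:(0,3)->E->(0,4) | ant2:(2,3)->N->(1,3)
  grid max=1 at (0,4)
Step 2: ant0:(2,2)->N->(1,2) | ant1:(0,4)->S->(1,4) | ant2:(1,3)->N->(0,3)
  grid max=1 at (0,3)
Step 3: ant0:(1,2)->N->(0,2) | ant1:(1,4)->N->(0,4) | ant2:(0,3)->E->(0,4)
  grid max=3 at (0,4)
Step 4: ant0:(0,2)->E->(0,3) | ant1:(0,4)->S->(1,4) | ant2:(0,4)->S->(1,4)
  grid max=3 at (1,4)
Final grid:
  0 0 0 1 2
  0 0 0 0 3
  0 0 0 0 0
  0 0 0 0 0
Max pheromone 3 at (1,4)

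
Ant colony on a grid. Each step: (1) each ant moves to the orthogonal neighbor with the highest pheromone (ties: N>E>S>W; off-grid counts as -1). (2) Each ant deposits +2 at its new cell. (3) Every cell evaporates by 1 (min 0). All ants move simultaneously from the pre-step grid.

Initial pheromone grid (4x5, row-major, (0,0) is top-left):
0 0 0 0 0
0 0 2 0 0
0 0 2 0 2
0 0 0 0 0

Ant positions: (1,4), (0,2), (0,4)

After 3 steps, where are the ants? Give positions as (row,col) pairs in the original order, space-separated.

Step 1: ant0:(1,4)->S->(2,4) | ant1:(0,2)->S->(1,2) | ant2:(0,4)->S->(1,4)
  grid max=3 at (1,2)
Step 2: ant0:(2,4)->N->(1,4) | ant1:(1,2)->S->(2,2) | ant2:(1,4)->S->(2,4)
  grid max=4 at (2,4)
Step 3: ant0:(1,4)->S->(2,4) | ant1:(2,2)->N->(1,2) | ant2:(2,4)->N->(1,4)
  grid max=5 at (2,4)

(2,4) (1,2) (1,4)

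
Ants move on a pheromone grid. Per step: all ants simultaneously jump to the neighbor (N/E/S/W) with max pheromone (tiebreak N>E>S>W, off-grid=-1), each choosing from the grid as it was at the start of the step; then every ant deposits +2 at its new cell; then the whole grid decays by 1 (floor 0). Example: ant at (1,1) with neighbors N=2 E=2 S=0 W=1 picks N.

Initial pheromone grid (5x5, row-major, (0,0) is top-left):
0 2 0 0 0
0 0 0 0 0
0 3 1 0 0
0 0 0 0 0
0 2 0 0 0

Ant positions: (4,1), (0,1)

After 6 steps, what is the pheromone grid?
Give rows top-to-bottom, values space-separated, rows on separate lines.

After step 1: ants at (3,1),(0,2)
  0 1 1 0 0
  0 0 0 0 0
  0 2 0 0 0
  0 1 0 0 0
  0 1 0 0 0
After step 2: ants at (2,1),(0,1)
  0 2 0 0 0
  0 0 0 0 0
  0 3 0 0 0
  0 0 0 0 0
  0 0 0 0 0
After step 3: ants at (1,1),(0,2)
  0 1 1 0 0
  0 1 0 0 0
  0 2 0 0 0
  0 0 0 0 0
  0 0 0 0 0
After step 4: ants at (2,1),(0,1)
  0 2 0 0 0
  0 0 0 0 0
  0 3 0 0 0
  0 0 0 0 0
  0 0 0 0 0
After step 5: ants at (1,1),(0,2)
  0 1 1 0 0
  0 1 0 0 0
  0 2 0 0 0
  0 0 0 0 0
  0 0 0 0 0
After step 6: ants at (2,1),(0,1)
  0 2 0 0 0
  0 0 0 0 0
  0 3 0 0 0
  0 0 0 0 0
  0 0 0 0 0

0 2 0 0 0
0 0 0 0 0
0 3 0 0 0
0 0 0 0 0
0 0 0 0 0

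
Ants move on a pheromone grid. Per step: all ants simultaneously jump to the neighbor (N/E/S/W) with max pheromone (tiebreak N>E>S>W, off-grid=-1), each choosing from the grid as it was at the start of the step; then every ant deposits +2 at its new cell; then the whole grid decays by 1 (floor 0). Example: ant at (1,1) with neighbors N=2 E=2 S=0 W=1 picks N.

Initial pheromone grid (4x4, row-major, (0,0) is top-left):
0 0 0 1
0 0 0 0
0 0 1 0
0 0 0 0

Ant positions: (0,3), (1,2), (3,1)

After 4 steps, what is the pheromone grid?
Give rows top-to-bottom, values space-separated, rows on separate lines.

After step 1: ants at (1,3),(2,2),(2,1)
  0 0 0 0
  0 0 0 1
  0 1 2 0
  0 0 0 0
After step 2: ants at (0,3),(2,1),(2,2)
  0 0 0 1
  0 0 0 0
  0 2 3 0
  0 0 0 0
After step 3: ants at (1,3),(2,2),(2,1)
  0 0 0 0
  0 0 0 1
  0 3 4 0
  0 0 0 0
After step 4: ants at (0,3),(2,1),(2,2)
  0 0 0 1
  0 0 0 0
  0 4 5 0
  0 0 0 0

0 0 0 1
0 0 0 0
0 4 5 0
0 0 0 0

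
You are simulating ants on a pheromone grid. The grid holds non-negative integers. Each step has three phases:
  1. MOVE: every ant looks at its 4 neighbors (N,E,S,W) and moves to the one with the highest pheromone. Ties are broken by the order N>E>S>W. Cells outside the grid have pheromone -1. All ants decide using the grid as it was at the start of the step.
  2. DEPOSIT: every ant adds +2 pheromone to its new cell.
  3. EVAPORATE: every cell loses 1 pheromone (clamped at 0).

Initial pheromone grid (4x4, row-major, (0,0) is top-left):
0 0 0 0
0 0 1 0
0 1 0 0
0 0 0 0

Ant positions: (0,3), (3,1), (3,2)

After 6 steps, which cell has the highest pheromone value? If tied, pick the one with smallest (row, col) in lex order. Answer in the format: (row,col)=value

Step 1: ant0:(0,3)->S->(1,3) | ant1:(3,1)->N->(2,1) | ant2:(3,2)->N->(2,2)
  grid max=2 at (2,1)
Step 2: ant0:(1,3)->N->(0,3) | ant1:(2,1)->E->(2,2) | ant2:(2,2)->W->(2,1)
  grid max=3 at (2,1)
Step 3: ant0:(0,3)->S->(1,3) | ant1:(2,2)->W->(2,1) | ant2:(2,1)->E->(2,2)
  grid max=4 at (2,1)
Step 4: ant0:(1,3)->N->(0,3) | ant1:(2,1)->E->(2,2) | ant2:(2,2)->W->(2,1)
  grid max=5 at (2,1)
Step 5: ant0:(0,3)->S->(1,3) | ant1:(2,2)->W->(2,1) | ant2:(2,1)->E->(2,2)
  grid max=6 at (2,1)
Step 6: ant0:(1,3)->N->(0,3) | ant1:(2,1)->E->(2,2) | ant2:(2,2)->W->(2,1)
  grid max=7 at (2,1)
Final grid:
  0 0 0 1
  0 0 0 0
  0 7 6 0
  0 0 0 0
Max pheromone 7 at (2,1)

Answer: (2,1)=7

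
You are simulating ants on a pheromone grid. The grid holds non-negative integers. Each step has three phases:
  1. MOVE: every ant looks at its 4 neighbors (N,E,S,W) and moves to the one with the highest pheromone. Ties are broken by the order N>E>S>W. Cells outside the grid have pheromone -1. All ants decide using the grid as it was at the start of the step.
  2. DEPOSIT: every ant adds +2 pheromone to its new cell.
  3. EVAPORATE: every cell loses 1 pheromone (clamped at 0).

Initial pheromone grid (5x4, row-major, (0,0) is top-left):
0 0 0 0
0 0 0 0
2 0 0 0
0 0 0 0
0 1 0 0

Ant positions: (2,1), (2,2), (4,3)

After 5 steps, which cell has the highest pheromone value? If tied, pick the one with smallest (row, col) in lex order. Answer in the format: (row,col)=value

Answer: (0,3)=3

Derivation:
Step 1: ant0:(2,1)->W->(2,0) | ant1:(2,2)->N->(1,2) | ant2:(4,3)->N->(3,3)
  grid max=3 at (2,0)
Step 2: ant0:(2,0)->N->(1,0) | ant1:(1,2)->N->(0,2) | ant2:(3,3)->N->(2,3)
  grid max=2 at (2,0)
Step 3: ant0:(1,0)->S->(2,0) | ant1:(0,2)->E->(0,3) | ant2:(2,3)->N->(1,3)
  grid max=3 at (2,0)
Step 4: ant0:(2,0)->N->(1,0) | ant1:(0,3)->S->(1,3) | ant2:(1,3)->N->(0,3)
  grid max=2 at (0,3)
Step 5: ant0:(1,0)->S->(2,0) | ant1:(1,3)->N->(0,3) | ant2:(0,3)->S->(1,3)
  grid max=3 at (0,3)
Final grid:
  0 0 0 3
  0 0 0 3
  3 0 0 0
  0 0 0 0
  0 0 0 0
Max pheromone 3 at (0,3)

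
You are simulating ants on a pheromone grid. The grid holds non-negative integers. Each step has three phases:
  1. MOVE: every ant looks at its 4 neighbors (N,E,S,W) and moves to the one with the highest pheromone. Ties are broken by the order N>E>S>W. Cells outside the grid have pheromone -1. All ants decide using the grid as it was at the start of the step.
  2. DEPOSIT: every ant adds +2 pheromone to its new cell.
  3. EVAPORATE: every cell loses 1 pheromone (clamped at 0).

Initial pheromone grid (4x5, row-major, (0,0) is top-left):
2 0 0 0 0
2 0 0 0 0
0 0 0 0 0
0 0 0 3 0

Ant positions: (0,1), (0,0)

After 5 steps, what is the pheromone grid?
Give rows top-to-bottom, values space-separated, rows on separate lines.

After step 1: ants at (0,0),(1,0)
  3 0 0 0 0
  3 0 0 0 0
  0 0 0 0 0
  0 0 0 2 0
After step 2: ants at (1,0),(0,0)
  4 0 0 0 0
  4 0 0 0 0
  0 0 0 0 0
  0 0 0 1 0
After step 3: ants at (0,0),(1,0)
  5 0 0 0 0
  5 0 0 0 0
  0 0 0 0 0
  0 0 0 0 0
After step 4: ants at (1,0),(0,0)
  6 0 0 0 0
  6 0 0 0 0
  0 0 0 0 0
  0 0 0 0 0
After step 5: ants at (0,0),(1,0)
  7 0 0 0 0
  7 0 0 0 0
  0 0 0 0 0
  0 0 0 0 0

7 0 0 0 0
7 0 0 0 0
0 0 0 0 0
0 0 0 0 0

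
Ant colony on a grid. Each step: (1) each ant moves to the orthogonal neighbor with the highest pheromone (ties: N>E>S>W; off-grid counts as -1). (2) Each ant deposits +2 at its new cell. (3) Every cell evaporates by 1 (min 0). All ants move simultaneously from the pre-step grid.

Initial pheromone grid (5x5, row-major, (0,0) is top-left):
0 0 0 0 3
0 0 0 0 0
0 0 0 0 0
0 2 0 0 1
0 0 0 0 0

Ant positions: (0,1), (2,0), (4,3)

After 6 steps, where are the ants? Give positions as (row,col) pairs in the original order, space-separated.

Step 1: ant0:(0,1)->E->(0,2) | ant1:(2,0)->N->(1,0) | ant2:(4,3)->N->(3,3)
  grid max=2 at (0,4)
Step 2: ant0:(0,2)->E->(0,3) | ant1:(1,0)->N->(0,0) | ant2:(3,3)->N->(2,3)
  grid max=1 at (0,0)
Step 3: ant0:(0,3)->E->(0,4) | ant1:(0,0)->E->(0,1) | ant2:(2,3)->N->(1,3)
  grid max=2 at (0,4)
Step 4: ant0:(0,4)->S->(1,4) | ant1:(0,1)->E->(0,2) | ant2:(1,3)->N->(0,3)
  grid max=1 at (0,2)
Step 5: ant0:(1,4)->N->(0,4) | ant1:(0,2)->E->(0,3) | ant2:(0,3)->E->(0,4)
  grid max=4 at (0,4)
Step 6: ant0:(0,4)->W->(0,3) | ant1:(0,3)->E->(0,4) | ant2:(0,4)->W->(0,3)
  grid max=5 at (0,3)

(0,3) (0,4) (0,3)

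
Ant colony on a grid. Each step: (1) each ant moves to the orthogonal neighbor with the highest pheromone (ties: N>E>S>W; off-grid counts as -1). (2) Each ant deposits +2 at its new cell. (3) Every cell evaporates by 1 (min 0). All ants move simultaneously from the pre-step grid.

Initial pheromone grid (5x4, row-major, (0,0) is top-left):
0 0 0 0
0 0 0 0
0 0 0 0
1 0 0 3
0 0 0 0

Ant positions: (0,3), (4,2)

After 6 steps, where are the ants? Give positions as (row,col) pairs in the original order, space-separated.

Step 1: ant0:(0,3)->S->(1,3) | ant1:(4,2)->N->(3,2)
  grid max=2 at (3,3)
Step 2: ant0:(1,3)->N->(0,3) | ant1:(3,2)->E->(3,3)
  grid max=3 at (3,3)
Step 3: ant0:(0,3)->S->(1,3) | ant1:(3,3)->N->(2,3)
  grid max=2 at (3,3)
Step 4: ant0:(1,3)->S->(2,3) | ant1:(2,3)->S->(3,3)
  grid max=3 at (3,3)
Step 5: ant0:(2,3)->S->(3,3) | ant1:(3,3)->N->(2,3)
  grid max=4 at (3,3)
Step 6: ant0:(3,3)->N->(2,3) | ant1:(2,3)->S->(3,3)
  grid max=5 at (3,3)

(2,3) (3,3)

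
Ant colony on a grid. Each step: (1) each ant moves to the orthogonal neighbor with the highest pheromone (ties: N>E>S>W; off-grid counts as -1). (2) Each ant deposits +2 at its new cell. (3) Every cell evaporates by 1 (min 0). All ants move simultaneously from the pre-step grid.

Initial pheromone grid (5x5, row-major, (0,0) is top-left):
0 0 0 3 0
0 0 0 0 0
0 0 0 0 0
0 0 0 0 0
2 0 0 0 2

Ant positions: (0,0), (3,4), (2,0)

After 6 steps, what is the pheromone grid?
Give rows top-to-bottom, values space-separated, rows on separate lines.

After step 1: ants at (0,1),(4,4),(1,0)
  0 1 0 2 0
  1 0 0 0 0
  0 0 0 0 0
  0 0 0 0 0
  1 0 0 0 3
After step 2: ants at (0,2),(3,4),(0,0)
  1 0 1 1 0
  0 0 0 0 0
  0 0 0 0 0
  0 0 0 0 1
  0 0 0 0 2
After step 3: ants at (0,3),(4,4),(0,1)
  0 1 0 2 0
  0 0 0 0 0
  0 0 0 0 0
  0 0 0 0 0
  0 0 0 0 3
After step 4: ants at (0,4),(3,4),(0,2)
  0 0 1 1 1
  0 0 0 0 0
  0 0 0 0 0
  0 0 0 0 1
  0 0 0 0 2
After step 5: ants at (0,3),(4,4),(0,3)
  0 0 0 4 0
  0 0 0 0 0
  0 0 0 0 0
  0 0 0 0 0
  0 0 0 0 3
After step 6: ants at (0,4),(3,4),(0,4)
  0 0 0 3 3
  0 0 0 0 0
  0 0 0 0 0
  0 0 0 0 1
  0 0 0 0 2

0 0 0 3 3
0 0 0 0 0
0 0 0 0 0
0 0 0 0 1
0 0 0 0 2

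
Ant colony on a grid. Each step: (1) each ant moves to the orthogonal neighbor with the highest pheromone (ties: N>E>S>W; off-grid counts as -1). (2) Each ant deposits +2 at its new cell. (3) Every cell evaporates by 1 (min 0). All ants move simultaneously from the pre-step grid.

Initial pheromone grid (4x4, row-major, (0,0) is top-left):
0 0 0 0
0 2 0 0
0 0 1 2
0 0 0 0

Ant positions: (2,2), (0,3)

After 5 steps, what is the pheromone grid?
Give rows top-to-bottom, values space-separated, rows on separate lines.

After step 1: ants at (2,3),(1,3)
  0 0 0 0
  0 1 0 1
  0 0 0 3
  0 0 0 0
After step 2: ants at (1,3),(2,3)
  0 0 0 0
  0 0 0 2
  0 0 0 4
  0 0 0 0
After step 3: ants at (2,3),(1,3)
  0 0 0 0
  0 0 0 3
  0 0 0 5
  0 0 0 0
After step 4: ants at (1,3),(2,3)
  0 0 0 0
  0 0 0 4
  0 0 0 6
  0 0 0 0
After step 5: ants at (2,3),(1,3)
  0 0 0 0
  0 0 0 5
  0 0 0 7
  0 0 0 0

0 0 0 0
0 0 0 5
0 0 0 7
0 0 0 0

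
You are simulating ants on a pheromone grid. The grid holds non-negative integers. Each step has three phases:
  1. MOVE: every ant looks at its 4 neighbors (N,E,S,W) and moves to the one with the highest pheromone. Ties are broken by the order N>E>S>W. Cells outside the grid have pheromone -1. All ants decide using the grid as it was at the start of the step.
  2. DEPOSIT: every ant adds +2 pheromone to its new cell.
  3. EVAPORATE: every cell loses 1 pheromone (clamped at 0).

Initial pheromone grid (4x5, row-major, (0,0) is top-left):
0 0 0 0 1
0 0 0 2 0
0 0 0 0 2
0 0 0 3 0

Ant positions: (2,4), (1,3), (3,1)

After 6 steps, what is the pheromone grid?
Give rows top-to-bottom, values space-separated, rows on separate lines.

After step 1: ants at (1,4),(0,3),(2,1)
  0 0 0 1 0
  0 0 0 1 1
  0 1 0 0 1
  0 0 0 2 0
After step 2: ants at (2,4),(1,3),(1,1)
  0 0 0 0 0
  0 1 0 2 0
  0 0 0 0 2
  0 0 0 1 0
After step 3: ants at (1,4),(0,3),(0,1)
  0 1 0 1 0
  0 0 0 1 1
  0 0 0 0 1
  0 0 0 0 0
After step 4: ants at (2,4),(1,3),(0,2)
  0 0 1 0 0
  0 0 0 2 0
  0 0 0 0 2
  0 0 0 0 0
After step 5: ants at (1,4),(0,3),(0,3)
  0 0 0 3 0
  0 0 0 1 1
  0 0 0 0 1
  0 0 0 0 0
After step 6: ants at (2,4),(1,3),(1,3)
  0 0 0 2 0
  0 0 0 4 0
  0 0 0 0 2
  0 0 0 0 0

0 0 0 2 0
0 0 0 4 0
0 0 0 0 2
0 0 0 0 0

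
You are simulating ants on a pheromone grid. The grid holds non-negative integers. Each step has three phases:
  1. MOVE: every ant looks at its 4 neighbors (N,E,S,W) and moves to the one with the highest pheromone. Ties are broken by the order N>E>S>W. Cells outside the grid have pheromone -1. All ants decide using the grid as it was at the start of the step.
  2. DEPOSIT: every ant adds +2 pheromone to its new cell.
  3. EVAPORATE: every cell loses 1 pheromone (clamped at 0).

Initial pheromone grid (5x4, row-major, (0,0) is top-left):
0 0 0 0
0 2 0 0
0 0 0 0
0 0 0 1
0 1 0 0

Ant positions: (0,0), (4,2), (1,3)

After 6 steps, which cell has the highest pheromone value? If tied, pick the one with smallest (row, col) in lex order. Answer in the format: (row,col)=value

Step 1: ant0:(0,0)->E->(0,1) | ant1:(4,2)->W->(4,1) | ant2:(1,3)->N->(0,3)
  grid max=2 at (4,1)
Step 2: ant0:(0,1)->S->(1,1) | ant1:(4,1)->N->(3,1) | ant2:(0,3)->S->(1,3)
  grid max=2 at (1,1)
Step 3: ant0:(1,1)->N->(0,1) | ant1:(3,1)->S->(4,1) | ant2:(1,3)->N->(0,3)
  grid max=2 at (4,1)
Step 4: ant0:(0,1)->S->(1,1) | ant1:(4,1)->N->(3,1) | ant2:(0,3)->S->(1,3)
  grid max=2 at (1,1)
Step 5: ant0:(1,1)->N->(0,1) | ant1:(3,1)->S->(4,1) | ant2:(1,3)->N->(0,3)
  grid max=2 at (4,1)
Step 6: ant0:(0,1)->S->(1,1) | ant1:(4,1)->N->(3,1) | ant2:(0,3)->S->(1,3)
  grid max=2 at (1,1)
Final grid:
  0 0 0 0
  0 2 0 1
  0 0 0 0
  0 1 0 0
  0 1 0 0
Max pheromone 2 at (1,1)

Answer: (1,1)=2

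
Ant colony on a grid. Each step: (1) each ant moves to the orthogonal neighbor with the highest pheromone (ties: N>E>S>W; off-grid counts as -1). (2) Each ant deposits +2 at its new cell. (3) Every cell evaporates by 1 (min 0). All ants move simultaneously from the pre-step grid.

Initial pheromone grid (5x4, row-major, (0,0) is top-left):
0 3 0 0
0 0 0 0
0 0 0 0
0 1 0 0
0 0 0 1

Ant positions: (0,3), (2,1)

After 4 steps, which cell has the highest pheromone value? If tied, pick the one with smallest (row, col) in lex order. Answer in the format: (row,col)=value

Step 1: ant0:(0,3)->S->(1,3) | ant1:(2,1)->S->(3,1)
  grid max=2 at (0,1)
Step 2: ant0:(1,3)->N->(0,3) | ant1:(3,1)->N->(2,1)
  grid max=1 at (0,1)
Step 3: ant0:(0,3)->S->(1,3) | ant1:(2,1)->S->(3,1)
  grid max=2 at (3,1)
Step 4: ant0:(1,3)->N->(0,3) | ant1:(3,1)->N->(2,1)
  grid max=1 at (0,3)
Final grid:
  0 0 0 1
  0 0 0 0
  0 1 0 0
  0 1 0 0
  0 0 0 0
Max pheromone 1 at (0,3)

Answer: (0,3)=1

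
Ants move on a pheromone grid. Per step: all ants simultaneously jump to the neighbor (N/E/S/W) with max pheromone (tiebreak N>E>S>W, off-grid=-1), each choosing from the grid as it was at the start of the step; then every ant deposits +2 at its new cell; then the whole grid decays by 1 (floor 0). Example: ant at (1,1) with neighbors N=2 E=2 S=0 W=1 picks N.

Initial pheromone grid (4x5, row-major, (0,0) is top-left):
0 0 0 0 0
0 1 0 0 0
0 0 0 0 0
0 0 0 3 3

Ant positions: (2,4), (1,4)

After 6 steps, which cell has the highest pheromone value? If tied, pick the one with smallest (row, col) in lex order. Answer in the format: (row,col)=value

Step 1: ant0:(2,4)->S->(3,4) | ant1:(1,4)->N->(0,4)
  grid max=4 at (3,4)
Step 2: ant0:(3,4)->W->(3,3) | ant1:(0,4)->S->(1,4)
  grid max=3 at (3,3)
Step 3: ant0:(3,3)->E->(3,4) | ant1:(1,4)->N->(0,4)
  grid max=4 at (3,4)
Step 4: ant0:(3,4)->W->(3,3) | ant1:(0,4)->S->(1,4)
  grid max=3 at (3,3)
Step 5: ant0:(3,3)->E->(3,4) | ant1:(1,4)->N->(0,4)
  grid max=4 at (3,4)
Step 6: ant0:(3,4)->W->(3,3) | ant1:(0,4)->S->(1,4)
  grid max=3 at (3,3)
Final grid:
  0 0 0 0 0
  0 0 0 0 1
  0 0 0 0 0
  0 0 0 3 3
Max pheromone 3 at (3,3)

Answer: (3,3)=3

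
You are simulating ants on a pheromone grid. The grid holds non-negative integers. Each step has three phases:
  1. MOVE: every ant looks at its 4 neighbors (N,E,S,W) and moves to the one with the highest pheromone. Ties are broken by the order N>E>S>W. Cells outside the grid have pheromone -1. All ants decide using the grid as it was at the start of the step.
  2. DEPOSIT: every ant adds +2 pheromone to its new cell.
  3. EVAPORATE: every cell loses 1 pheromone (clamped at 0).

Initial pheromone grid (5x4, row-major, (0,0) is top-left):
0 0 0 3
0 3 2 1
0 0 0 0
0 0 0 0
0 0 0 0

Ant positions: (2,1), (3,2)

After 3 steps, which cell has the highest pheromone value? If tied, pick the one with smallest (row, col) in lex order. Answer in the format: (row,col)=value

Step 1: ant0:(2,1)->N->(1,1) | ant1:(3,2)->N->(2,2)
  grid max=4 at (1,1)
Step 2: ant0:(1,1)->E->(1,2) | ant1:(2,2)->N->(1,2)
  grid max=4 at (1,2)
Step 3: ant0:(1,2)->W->(1,1) | ant1:(1,2)->W->(1,1)
  grid max=6 at (1,1)
Final grid:
  0 0 0 0
  0 6 3 0
  0 0 0 0
  0 0 0 0
  0 0 0 0
Max pheromone 6 at (1,1)

Answer: (1,1)=6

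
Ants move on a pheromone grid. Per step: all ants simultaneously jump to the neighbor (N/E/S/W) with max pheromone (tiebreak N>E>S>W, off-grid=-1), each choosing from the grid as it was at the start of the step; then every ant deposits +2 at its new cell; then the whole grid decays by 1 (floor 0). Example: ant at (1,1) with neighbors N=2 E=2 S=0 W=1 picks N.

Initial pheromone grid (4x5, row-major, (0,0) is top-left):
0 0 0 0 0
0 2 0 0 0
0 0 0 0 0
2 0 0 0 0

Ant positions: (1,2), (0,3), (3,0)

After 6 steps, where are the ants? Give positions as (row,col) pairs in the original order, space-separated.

Step 1: ant0:(1,2)->W->(1,1) | ant1:(0,3)->E->(0,4) | ant2:(3,0)->N->(2,0)
  grid max=3 at (1,1)
Step 2: ant0:(1,1)->N->(0,1) | ant1:(0,4)->S->(1,4) | ant2:(2,0)->S->(3,0)
  grid max=2 at (1,1)
Step 3: ant0:(0,1)->S->(1,1) | ant1:(1,4)->N->(0,4) | ant2:(3,0)->N->(2,0)
  grid max=3 at (1,1)
Step 4: ant0:(1,1)->N->(0,1) | ant1:(0,4)->S->(1,4) | ant2:(2,0)->S->(3,0)
  grid max=2 at (1,1)
Step 5: ant0:(0,1)->S->(1,1) | ant1:(1,4)->N->(0,4) | ant2:(3,0)->N->(2,0)
  grid max=3 at (1,1)
Step 6: ant0:(1,1)->N->(0,1) | ant1:(0,4)->S->(1,4) | ant2:(2,0)->S->(3,0)
  grid max=2 at (1,1)

(0,1) (1,4) (3,0)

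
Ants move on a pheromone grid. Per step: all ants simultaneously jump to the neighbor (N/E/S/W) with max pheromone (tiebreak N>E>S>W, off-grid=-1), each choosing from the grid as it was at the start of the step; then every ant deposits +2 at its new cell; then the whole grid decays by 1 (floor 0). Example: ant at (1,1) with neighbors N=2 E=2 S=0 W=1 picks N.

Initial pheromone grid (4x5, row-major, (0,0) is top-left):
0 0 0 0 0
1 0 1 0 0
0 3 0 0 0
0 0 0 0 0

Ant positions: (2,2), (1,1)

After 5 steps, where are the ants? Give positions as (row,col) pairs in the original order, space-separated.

Step 1: ant0:(2,2)->W->(2,1) | ant1:(1,1)->S->(2,1)
  grid max=6 at (2,1)
Step 2: ant0:(2,1)->N->(1,1) | ant1:(2,1)->N->(1,1)
  grid max=5 at (2,1)
Step 3: ant0:(1,1)->S->(2,1) | ant1:(1,1)->S->(2,1)
  grid max=8 at (2,1)
Step 4: ant0:(2,1)->N->(1,1) | ant1:(2,1)->N->(1,1)
  grid max=7 at (2,1)
Step 5: ant0:(1,1)->S->(2,1) | ant1:(1,1)->S->(2,1)
  grid max=10 at (2,1)

(2,1) (2,1)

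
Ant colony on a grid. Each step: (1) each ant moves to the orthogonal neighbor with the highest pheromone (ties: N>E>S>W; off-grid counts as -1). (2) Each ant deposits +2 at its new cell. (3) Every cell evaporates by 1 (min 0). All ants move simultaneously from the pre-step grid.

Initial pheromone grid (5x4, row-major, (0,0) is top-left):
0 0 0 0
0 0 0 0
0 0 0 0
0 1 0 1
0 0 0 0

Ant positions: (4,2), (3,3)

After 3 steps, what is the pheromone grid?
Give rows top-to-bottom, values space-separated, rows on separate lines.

After step 1: ants at (3,2),(2,3)
  0 0 0 0
  0 0 0 0
  0 0 0 1
  0 0 1 0
  0 0 0 0
After step 2: ants at (2,2),(1,3)
  0 0 0 0
  0 0 0 1
  0 0 1 0
  0 0 0 0
  0 0 0 0
After step 3: ants at (1,2),(0,3)
  0 0 0 1
  0 0 1 0
  0 0 0 0
  0 0 0 0
  0 0 0 0

0 0 0 1
0 0 1 0
0 0 0 0
0 0 0 0
0 0 0 0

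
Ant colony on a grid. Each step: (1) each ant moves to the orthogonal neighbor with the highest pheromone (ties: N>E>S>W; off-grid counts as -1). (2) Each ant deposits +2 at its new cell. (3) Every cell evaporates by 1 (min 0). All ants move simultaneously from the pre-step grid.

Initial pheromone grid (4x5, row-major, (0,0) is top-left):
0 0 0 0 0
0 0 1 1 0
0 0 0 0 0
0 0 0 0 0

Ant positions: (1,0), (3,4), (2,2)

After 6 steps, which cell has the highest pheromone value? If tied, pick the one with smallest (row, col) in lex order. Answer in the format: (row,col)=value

Step 1: ant0:(1,0)->N->(0,0) | ant1:(3,4)->N->(2,4) | ant2:(2,2)->N->(1,2)
  grid max=2 at (1,2)
Step 2: ant0:(0,0)->E->(0,1) | ant1:(2,4)->N->(1,4) | ant2:(1,2)->N->(0,2)
  grid max=1 at (0,1)
Step 3: ant0:(0,1)->E->(0,2) | ant1:(1,4)->N->(0,4) | ant2:(0,2)->S->(1,2)
  grid max=2 at (0,2)
Step 4: ant0:(0,2)->S->(1,2) | ant1:(0,4)->S->(1,4) | ant2:(1,2)->N->(0,2)
  grid max=3 at (0,2)
Step 5: ant0:(1,2)->N->(0,2) | ant1:(1,4)->N->(0,4) | ant2:(0,2)->S->(1,2)
  grid max=4 at (0,2)
Step 6: ant0:(0,2)->S->(1,2) | ant1:(0,4)->S->(1,4) | ant2:(1,2)->N->(0,2)
  grid max=5 at (0,2)
Final grid:
  0 0 5 0 0
  0 0 5 0 1
  0 0 0 0 0
  0 0 0 0 0
Max pheromone 5 at (0,2)

Answer: (0,2)=5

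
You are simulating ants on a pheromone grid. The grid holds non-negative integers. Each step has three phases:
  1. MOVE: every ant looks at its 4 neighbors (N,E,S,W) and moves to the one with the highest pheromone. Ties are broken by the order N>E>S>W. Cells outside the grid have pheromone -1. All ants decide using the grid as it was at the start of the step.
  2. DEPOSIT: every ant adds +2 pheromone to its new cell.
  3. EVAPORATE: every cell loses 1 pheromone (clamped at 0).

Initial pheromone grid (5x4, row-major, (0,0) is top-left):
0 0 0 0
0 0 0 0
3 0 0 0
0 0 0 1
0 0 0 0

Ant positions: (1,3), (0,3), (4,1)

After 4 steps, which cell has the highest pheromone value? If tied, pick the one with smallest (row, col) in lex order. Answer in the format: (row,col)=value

Answer: (0,3)=4

Derivation:
Step 1: ant0:(1,3)->N->(0,3) | ant1:(0,3)->S->(1,3) | ant2:(4,1)->N->(3,1)
  grid max=2 at (2,0)
Step 2: ant0:(0,3)->S->(1,3) | ant1:(1,3)->N->(0,3) | ant2:(3,1)->N->(2,1)
  grid max=2 at (0,3)
Step 3: ant0:(1,3)->N->(0,3) | ant1:(0,3)->S->(1,3) | ant2:(2,1)->W->(2,0)
  grid max=3 at (0,3)
Step 4: ant0:(0,3)->S->(1,3) | ant1:(1,3)->N->(0,3) | ant2:(2,0)->N->(1,0)
  grid max=4 at (0,3)
Final grid:
  0 0 0 4
  1 0 0 4
  1 0 0 0
  0 0 0 0
  0 0 0 0
Max pheromone 4 at (0,3)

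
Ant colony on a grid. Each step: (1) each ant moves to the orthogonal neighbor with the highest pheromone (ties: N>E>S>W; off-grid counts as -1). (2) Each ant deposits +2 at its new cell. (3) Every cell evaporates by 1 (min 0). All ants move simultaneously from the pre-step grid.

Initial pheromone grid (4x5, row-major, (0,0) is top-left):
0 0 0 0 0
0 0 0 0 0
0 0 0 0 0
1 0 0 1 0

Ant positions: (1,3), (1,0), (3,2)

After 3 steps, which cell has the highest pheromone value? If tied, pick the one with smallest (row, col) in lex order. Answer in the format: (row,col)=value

Step 1: ant0:(1,3)->N->(0,3) | ant1:(1,0)->N->(0,0) | ant2:(3,2)->E->(3,3)
  grid max=2 at (3,3)
Step 2: ant0:(0,3)->E->(0,4) | ant1:(0,0)->E->(0,1) | ant2:(3,3)->N->(2,3)
  grid max=1 at (0,1)
Step 3: ant0:(0,4)->S->(1,4) | ant1:(0,1)->E->(0,2) | ant2:(2,3)->S->(3,3)
  grid max=2 at (3,3)
Final grid:
  0 0 1 0 0
  0 0 0 0 1
  0 0 0 0 0
  0 0 0 2 0
Max pheromone 2 at (3,3)

Answer: (3,3)=2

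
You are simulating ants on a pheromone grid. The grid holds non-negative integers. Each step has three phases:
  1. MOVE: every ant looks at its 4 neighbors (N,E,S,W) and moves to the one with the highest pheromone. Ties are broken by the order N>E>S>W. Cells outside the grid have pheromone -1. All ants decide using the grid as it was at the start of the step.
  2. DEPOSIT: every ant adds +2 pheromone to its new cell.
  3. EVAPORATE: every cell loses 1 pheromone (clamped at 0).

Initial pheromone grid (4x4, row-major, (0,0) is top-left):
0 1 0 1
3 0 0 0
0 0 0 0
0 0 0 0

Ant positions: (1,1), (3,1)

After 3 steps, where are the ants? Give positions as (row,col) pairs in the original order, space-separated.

Step 1: ant0:(1,1)->W->(1,0) | ant1:(3,1)->N->(2,1)
  grid max=4 at (1,0)
Step 2: ant0:(1,0)->N->(0,0) | ant1:(2,1)->N->(1,1)
  grid max=3 at (1,0)
Step 3: ant0:(0,0)->S->(1,0) | ant1:(1,1)->W->(1,0)
  grid max=6 at (1,0)

(1,0) (1,0)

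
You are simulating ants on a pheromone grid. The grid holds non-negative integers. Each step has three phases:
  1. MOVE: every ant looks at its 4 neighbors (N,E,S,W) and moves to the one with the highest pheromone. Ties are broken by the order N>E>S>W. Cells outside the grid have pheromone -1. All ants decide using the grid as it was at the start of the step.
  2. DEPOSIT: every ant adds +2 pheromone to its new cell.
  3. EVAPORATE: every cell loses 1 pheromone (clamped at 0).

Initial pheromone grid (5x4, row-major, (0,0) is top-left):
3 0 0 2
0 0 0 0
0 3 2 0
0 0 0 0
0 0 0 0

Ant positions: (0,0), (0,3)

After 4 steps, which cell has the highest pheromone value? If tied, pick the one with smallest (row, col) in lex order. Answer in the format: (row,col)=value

Step 1: ant0:(0,0)->E->(0,1) | ant1:(0,3)->S->(1,3)
  grid max=2 at (0,0)
Step 2: ant0:(0,1)->W->(0,0) | ant1:(1,3)->N->(0,3)
  grid max=3 at (0,0)
Step 3: ant0:(0,0)->E->(0,1) | ant1:(0,3)->S->(1,3)
  grid max=2 at (0,0)
Step 4: ant0:(0,1)->W->(0,0) | ant1:(1,3)->N->(0,3)
  grid max=3 at (0,0)
Final grid:
  3 0 0 2
  0 0 0 0
  0 0 0 0
  0 0 0 0
  0 0 0 0
Max pheromone 3 at (0,0)

Answer: (0,0)=3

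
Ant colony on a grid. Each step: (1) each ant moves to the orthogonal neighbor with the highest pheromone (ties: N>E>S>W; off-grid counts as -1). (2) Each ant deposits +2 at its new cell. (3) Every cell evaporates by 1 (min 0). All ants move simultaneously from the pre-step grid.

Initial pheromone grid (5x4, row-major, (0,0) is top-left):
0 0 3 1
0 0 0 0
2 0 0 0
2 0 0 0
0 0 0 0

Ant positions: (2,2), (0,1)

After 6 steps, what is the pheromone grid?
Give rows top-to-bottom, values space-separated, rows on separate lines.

After step 1: ants at (1,2),(0,2)
  0 0 4 0
  0 0 1 0
  1 0 0 0
  1 0 0 0
  0 0 0 0
After step 2: ants at (0,2),(1,2)
  0 0 5 0
  0 0 2 0
  0 0 0 0
  0 0 0 0
  0 0 0 0
After step 3: ants at (1,2),(0,2)
  0 0 6 0
  0 0 3 0
  0 0 0 0
  0 0 0 0
  0 0 0 0
After step 4: ants at (0,2),(1,2)
  0 0 7 0
  0 0 4 0
  0 0 0 0
  0 0 0 0
  0 0 0 0
After step 5: ants at (1,2),(0,2)
  0 0 8 0
  0 0 5 0
  0 0 0 0
  0 0 0 0
  0 0 0 0
After step 6: ants at (0,2),(1,2)
  0 0 9 0
  0 0 6 0
  0 0 0 0
  0 0 0 0
  0 0 0 0

0 0 9 0
0 0 6 0
0 0 0 0
0 0 0 0
0 0 0 0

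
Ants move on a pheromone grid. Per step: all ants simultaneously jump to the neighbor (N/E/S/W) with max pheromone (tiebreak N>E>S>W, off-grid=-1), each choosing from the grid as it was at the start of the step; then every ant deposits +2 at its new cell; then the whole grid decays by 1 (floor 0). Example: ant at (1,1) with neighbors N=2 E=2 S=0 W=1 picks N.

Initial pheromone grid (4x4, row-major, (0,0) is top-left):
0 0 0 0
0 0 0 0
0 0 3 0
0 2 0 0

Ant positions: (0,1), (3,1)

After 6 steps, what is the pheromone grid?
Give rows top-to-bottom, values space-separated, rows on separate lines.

After step 1: ants at (0,2),(2,1)
  0 0 1 0
  0 0 0 0
  0 1 2 0
  0 1 0 0
After step 2: ants at (0,3),(2,2)
  0 0 0 1
  0 0 0 0
  0 0 3 0
  0 0 0 0
After step 3: ants at (1,3),(1,2)
  0 0 0 0
  0 0 1 1
  0 0 2 0
  0 0 0 0
After step 4: ants at (1,2),(2,2)
  0 0 0 0
  0 0 2 0
  0 0 3 0
  0 0 0 0
After step 5: ants at (2,2),(1,2)
  0 0 0 0
  0 0 3 0
  0 0 4 0
  0 0 0 0
After step 6: ants at (1,2),(2,2)
  0 0 0 0
  0 0 4 0
  0 0 5 0
  0 0 0 0

0 0 0 0
0 0 4 0
0 0 5 0
0 0 0 0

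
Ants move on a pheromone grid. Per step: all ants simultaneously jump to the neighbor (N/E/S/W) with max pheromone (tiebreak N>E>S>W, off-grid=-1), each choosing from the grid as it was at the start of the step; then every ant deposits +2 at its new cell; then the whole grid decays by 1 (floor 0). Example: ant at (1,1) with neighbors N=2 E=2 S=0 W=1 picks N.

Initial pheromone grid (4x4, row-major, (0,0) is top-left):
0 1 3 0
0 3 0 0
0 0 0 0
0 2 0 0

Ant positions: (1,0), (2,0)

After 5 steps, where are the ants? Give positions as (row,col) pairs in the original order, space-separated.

Step 1: ant0:(1,0)->E->(1,1) | ant1:(2,0)->N->(1,0)
  grid max=4 at (1,1)
Step 2: ant0:(1,1)->W->(1,0) | ant1:(1,0)->E->(1,1)
  grid max=5 at (1,1)
Step 3: ant0:(1,0)->E->(1,1) | ant1:(1,1)->W->(1,0)
  grid max=6 at (1,1)
Step 4: ant0:(1,1)->W->(1,0) | ant1:(1,0)->E->(1,1)
  grid max=7 at (1,1)
Step 5: ant0:(1,0)->E->(1,1) | ant1:(1,1)->W->(1,0)
  grid max=8 at (1,1)

(1,1) (1,0)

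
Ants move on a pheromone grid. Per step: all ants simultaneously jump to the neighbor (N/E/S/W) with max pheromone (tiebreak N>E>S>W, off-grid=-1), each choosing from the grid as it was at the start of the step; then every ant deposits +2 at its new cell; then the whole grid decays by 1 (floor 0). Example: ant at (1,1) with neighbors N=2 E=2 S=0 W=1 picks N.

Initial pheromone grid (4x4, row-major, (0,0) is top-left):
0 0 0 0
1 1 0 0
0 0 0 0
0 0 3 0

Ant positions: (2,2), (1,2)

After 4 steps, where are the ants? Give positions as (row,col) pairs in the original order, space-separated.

Step 1: ant0:(2,2)->S->(3,2) | ant1:(1,2)->W->(1,1)
  grid max=4 at (3,2)
Step 2: ant0:(3,2)->N->(2,2) | ant1:(1,1)->N->(0,1)
  grid max=3 at (3,2)
Step 3: ant0:(2,2)->S->(3,2) | ant1:(0,1)->S->(1,1)
  grid max=4 at (3,2)
Step 4: ant0:(3,2)->N->(2,2) | ant1:(1,1)->N->(0,1)
  grid max=3 at (3,2)

(2,2) (0,1)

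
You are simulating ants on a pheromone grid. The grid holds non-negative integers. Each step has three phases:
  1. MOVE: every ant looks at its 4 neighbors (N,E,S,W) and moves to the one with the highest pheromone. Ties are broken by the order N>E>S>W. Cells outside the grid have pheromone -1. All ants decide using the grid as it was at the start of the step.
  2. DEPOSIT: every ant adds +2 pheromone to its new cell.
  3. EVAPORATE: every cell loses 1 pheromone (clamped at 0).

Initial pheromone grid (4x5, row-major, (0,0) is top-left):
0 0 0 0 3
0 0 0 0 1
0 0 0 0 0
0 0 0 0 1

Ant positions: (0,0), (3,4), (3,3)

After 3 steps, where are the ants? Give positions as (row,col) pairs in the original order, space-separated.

Step 1: ant0:(0,0)->E->(0,1) | ant1:(3,4)->N->(2,4) | ant2:(3,3)->E->(3,4)
  grid max=2 at (0,4)
Step 2: ant0:(0,1)->E->(0,2) | ant1:(2,4)->S->(3,4) | ant2:(3,4)->N->(2,4)
  grid max=3 at (3,4)
Step 3: ant0:(0,2)->E->(0,3) | ant1:(3,4)->N->(2,4) | ant2:(2,4)->S->(3,4)
  grid max=4 at (3,4)

(0,3) (2,4) (3,4)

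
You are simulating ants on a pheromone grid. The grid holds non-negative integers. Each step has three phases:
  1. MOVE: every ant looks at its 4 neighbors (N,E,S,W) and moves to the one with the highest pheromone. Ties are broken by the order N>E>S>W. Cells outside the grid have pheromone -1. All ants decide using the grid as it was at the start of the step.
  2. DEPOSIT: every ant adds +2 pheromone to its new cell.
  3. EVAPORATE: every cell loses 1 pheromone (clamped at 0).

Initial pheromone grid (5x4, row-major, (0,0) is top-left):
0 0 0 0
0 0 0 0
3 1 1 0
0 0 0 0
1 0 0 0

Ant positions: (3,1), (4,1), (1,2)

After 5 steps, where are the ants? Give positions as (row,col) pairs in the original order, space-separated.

Step 1: ant0:(3,1)->N->(2,1) | ant1:(4,1)->W->(4,0) | ant2:(1,2)->S->(2,2)
  grid max=2 at (2,0)
Step 2: ant0:(2,1)->E->(2,2) | ant1:(4,0)->N->(3,0) | ant2:(2,2)->W->(2,1)
  grid max=3 at (2,1)
Step 3: ant0:(2,2)->W->(2,1) | ant1:(3,0)->N->(2,0) | ant2:(2,1)->E->(2,2)
  grid max=4 at (2,1)
Step 4: ant0:(2,1)->E->(2,2) | ant1:(2,0)->E->(2,1) | ant2:(2,2)->W->(2,1)
  grid max=7 at (2,1)
Step 5: ant0:(2,2)->W->(2,1) | ant1:(2,1)->E->(2,2) | ant2:(2,1)->E->(2,2)
  grid max=8 at (2,1)

(2,1) (2,2) (2,2)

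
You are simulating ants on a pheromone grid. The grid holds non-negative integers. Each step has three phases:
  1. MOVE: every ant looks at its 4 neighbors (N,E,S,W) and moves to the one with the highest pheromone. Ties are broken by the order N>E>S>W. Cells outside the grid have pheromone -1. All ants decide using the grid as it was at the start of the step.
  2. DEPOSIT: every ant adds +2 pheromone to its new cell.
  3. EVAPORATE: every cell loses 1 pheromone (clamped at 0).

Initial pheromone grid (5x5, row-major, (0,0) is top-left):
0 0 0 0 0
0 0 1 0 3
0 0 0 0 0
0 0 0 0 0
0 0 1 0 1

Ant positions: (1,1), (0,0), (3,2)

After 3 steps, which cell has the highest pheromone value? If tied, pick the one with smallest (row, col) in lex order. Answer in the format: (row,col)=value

Answer: (1,2)=4

Derivation:
Step 1: ant0:(1,1)->E->(1,2) | ant1:(0,0)->E->(0,1) | ant2:(3,2)->S->(4,2)
  grid max=2 at (1,2)
Step 2: ant0:(1,2)->N->(0,2) | ant1:(0,1)->E->(0,2) | ant2:(4,2)->N->(3,2)
  grid max=3 at (0,2)
Step 3: ant0:(0,2)->S->(1,2) | ant1:(0,2)->S->(1,2) | ant2:(3,2)->S->(4,2)
  grid max=4 at (1,2)
Final grid:
  0 0 2 0 0
  0 0 4 0 0
  0 0 0 0 0
  0 0 0 0 0
  0 0 2 0 0
Max pheromone 4 at (1,2)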